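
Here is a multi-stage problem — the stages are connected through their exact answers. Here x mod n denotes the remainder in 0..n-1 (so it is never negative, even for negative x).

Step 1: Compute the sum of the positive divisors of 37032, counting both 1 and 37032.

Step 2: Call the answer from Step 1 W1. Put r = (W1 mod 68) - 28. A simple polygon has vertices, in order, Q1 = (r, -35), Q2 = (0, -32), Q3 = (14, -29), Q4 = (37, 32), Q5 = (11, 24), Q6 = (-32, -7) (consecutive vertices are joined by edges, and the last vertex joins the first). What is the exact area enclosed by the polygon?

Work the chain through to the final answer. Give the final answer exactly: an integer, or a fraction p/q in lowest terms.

Step 1: 37032 = 2^3 * 3 * 1543; sigma = (1 + 2 + 4 + 8) * (1 + 3) * (1 + 1543) = 15 * 4 * 1544 = 92640; answer 92640
Step 2: W1 = 92640; r = -4; cross terms: (-4*-32 - 0*-35)=128, (0*-29 - 14*-32)=448, (14*32 - 37*-29)=1521, (37*24 - 11*32)=536, (11*-7 - -32*24)=691, (-32*-35 - -4*-7)=1092; twice the area = |4416| = 4416; area = 2208; answer 2208

2208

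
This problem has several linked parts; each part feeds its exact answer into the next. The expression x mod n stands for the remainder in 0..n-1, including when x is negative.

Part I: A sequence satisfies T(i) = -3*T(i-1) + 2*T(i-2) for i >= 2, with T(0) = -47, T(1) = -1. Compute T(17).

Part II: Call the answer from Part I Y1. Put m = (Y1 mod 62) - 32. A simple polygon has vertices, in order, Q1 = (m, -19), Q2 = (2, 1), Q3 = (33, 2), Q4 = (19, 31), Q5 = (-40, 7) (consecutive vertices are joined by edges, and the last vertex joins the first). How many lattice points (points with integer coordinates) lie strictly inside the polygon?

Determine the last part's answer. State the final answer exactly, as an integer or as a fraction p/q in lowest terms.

Part I: T(2) = -3*(-1) + 2*(-47) = -91; iterating: T(2)=-91, T(3)=271, T(4)=-995, T(5)=3527, T(6)=-12571, T(7)=44767, T(8)=-159443, T(9)=567863, T(10)=-2022475, T(11)=7203151, T(12)=-25654403, T(13)=91369511, T(14)=-325417339, T(15)=1158991039, T(16)=-4127807795, T(17)=14701405463; answer 14701405463
Part II: Y1 = 14701405463; m = 27; cross terms: (27*1 - 2*-19)=65, (2*2 - 33*1)=-29, (33*31 - 19*2)=985, (19*7 - -40*31)=1373, (-40*-19 - 27*7)=571; twice the area = |2965| = 2965; area = 2965/2; boundary points = 5 + 1 + 1 + 1 + 1 = 9; strictly interior points = area - boundary/2 + 1 = 1479; answer 1479

1479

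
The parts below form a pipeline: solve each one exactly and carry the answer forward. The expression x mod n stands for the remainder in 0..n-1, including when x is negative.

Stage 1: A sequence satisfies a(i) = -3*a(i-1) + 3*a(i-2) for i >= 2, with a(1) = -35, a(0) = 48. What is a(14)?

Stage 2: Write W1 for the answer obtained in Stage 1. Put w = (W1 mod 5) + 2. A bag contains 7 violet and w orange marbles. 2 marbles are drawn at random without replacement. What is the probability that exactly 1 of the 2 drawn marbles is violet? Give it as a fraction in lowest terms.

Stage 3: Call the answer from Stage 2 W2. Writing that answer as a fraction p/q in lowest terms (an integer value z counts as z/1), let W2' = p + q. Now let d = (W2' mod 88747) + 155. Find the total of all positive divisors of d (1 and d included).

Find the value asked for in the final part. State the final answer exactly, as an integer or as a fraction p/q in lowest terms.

Stage 1: a(2) = -3*(-35) + 3*(48) = 249; iterating: a(2)=249, a(3)=-852, a(4)=3303, a(5)=-12465, a(6)=47304, a(7)=-179307, a(8)=679833, a(9)=-2577420, a(10)=9771759, a(11)=-37047537, a(12)=140457888, a(13)=-532516275, a(14)=2018922489; answer 2018922489
Stage 2: W1 = 2018922489; w = 6; total draws C(13,2) = 78; favorable C(7,1)*C(6,1) = 42; P = 7/13; answer 7/13
Stage 3: W2 = 7/13; threaded value p + q = 20; d = 175; 175 = 5^2 * 7; sigma = (1 + 5 + 25) * (1 + 7) = 31 * 8 = 248; answer 248

248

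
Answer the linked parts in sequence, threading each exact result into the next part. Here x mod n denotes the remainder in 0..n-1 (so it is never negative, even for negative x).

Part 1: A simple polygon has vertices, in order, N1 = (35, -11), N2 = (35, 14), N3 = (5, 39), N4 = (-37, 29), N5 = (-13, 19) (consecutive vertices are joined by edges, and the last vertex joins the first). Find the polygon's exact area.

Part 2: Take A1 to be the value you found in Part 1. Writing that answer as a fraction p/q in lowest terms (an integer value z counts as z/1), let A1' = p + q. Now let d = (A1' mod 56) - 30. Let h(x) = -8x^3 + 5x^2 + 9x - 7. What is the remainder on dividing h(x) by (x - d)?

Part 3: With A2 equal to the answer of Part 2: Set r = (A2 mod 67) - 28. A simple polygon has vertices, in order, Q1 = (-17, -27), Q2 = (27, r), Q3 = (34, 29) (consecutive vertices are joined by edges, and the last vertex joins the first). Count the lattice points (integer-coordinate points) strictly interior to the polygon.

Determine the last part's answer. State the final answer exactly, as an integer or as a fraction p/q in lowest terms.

Part 1: cross terms: (35*14 - 35*-11)=875, (35*39 - 5*14)=1295, (5*29 - -37*39)=1588, (-37*19 - -13*29)=-326, (-13*-11 - 35*19)=-522; twice the area = |2910| = 2910; area = 1455; answer 1455
Part 2: A1 = 1455; threaded value p + q = 1456; d = -30; remainder = value at the root: -8*(-30)^3 + 5*(-30)^2 + 9*(-30)^1 - 7 = (216000) + (4500) + (-270) + (-7) = 220223; answer 220223
Part 3: A2 = 220223; r = 33; cross terms: (-17*33 - 27*-27)=168, (27*29 - 34*33)=-339, (34*-27 - -17*29)=-425; twice the area = |-596| = 596; area = 298; boundary points = 4 + 1 + 1 = 6; strictly interior points = area - boundary/2 + 1 = 296; answer 296

296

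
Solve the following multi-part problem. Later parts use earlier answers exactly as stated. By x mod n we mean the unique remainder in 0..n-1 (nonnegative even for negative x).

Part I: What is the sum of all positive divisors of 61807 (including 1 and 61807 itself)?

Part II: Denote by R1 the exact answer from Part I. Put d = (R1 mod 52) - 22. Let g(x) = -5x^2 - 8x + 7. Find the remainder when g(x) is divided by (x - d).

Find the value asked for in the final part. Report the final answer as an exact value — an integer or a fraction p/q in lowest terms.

-221

Part I: 61807 = 19 * 3253; sigma = (1 + 19) * (1 + 3253) = 20 * 3254 = 65080; answer 65080
Part II: R1 = 65080; d = 6; remainder = value at the root: -5*(6)^2 - 8*(6)^1 + 7 = (-180) + (-48) + (7) = -221; answer -221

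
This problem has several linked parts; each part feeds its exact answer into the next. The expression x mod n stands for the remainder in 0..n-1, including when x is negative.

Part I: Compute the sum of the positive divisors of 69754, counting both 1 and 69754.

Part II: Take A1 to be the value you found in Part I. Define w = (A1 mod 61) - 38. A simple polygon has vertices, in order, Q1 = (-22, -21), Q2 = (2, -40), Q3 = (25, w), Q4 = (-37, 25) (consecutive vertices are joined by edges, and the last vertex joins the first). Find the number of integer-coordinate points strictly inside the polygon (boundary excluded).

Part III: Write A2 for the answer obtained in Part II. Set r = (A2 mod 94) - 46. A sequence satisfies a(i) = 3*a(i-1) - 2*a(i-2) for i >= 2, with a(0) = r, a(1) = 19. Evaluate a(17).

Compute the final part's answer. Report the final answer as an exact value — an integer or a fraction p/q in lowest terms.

Part I: 69754 = 2 * 34877; sigma = (1 + 2) * (1 + 34877) = 3 * 34878 = 104634; answer 104634
Part II: A1 = 104634; w = -19; cross terms: (-22*-40 - 2*-21)=922, (2*-19 - 25*-40)=962, (25*25 - -37*-19)=-78, (-37*-21 - -22*25)=1327; twice the area = |3133| = 3133; area = 3133/2; boundary points = 1 + 1 + 2 + 1 = 5; strictly interior points = area - boundary/2 + 1 = 1565; answer 1565
Part III: A2 = 1565; r = 15; a(2) = 3*(19) - 2*(15) = 27; iterating: a(2)=27, a(3)=43, a(4)=75, a(5)=139, a(6)=267, a(7)=523, a(8)=1035, a(9)=2059, a(10)=4107, a(11)=8203, a(12)=16395, a(13)=32779, a(14)=65547, a(15)=131083, a(16)=262155, a(17)=524299; answer 524299

524299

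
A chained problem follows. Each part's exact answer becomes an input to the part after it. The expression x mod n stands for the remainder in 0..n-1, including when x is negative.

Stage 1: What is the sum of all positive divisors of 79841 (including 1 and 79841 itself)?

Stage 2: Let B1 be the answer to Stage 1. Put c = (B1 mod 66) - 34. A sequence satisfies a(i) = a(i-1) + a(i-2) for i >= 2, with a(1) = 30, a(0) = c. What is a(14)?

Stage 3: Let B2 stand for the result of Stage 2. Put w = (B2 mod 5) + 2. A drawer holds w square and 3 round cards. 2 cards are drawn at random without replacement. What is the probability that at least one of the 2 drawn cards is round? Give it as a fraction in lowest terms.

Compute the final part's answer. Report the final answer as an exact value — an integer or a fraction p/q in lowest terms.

Stage 1: 79841 is prime, so its only divisors are 1 and 79841; sigma = 1 + 79841 = 79842; answer 79842
Stage 2: B1 = 79842; c = 14; a(2) = 1*(30) + 1*(14) = 44; iterating: a(2)=44, a(3)=74, a(4)=118, a(5)=192, a(6)=310, a(7)=502, a(8)=812, a(9)=1314, a(10)=2126, a(11)=3440, a(12)=5566, a(13)=9006, a(14)=14572; answer 14572
Stage 3: B2 = 14572; w = 4; total draws C(7,2) = 21; complement C(4,2) = 6; favorable 21 - 6 = 15; P = 5/7; answer 5/7

5/7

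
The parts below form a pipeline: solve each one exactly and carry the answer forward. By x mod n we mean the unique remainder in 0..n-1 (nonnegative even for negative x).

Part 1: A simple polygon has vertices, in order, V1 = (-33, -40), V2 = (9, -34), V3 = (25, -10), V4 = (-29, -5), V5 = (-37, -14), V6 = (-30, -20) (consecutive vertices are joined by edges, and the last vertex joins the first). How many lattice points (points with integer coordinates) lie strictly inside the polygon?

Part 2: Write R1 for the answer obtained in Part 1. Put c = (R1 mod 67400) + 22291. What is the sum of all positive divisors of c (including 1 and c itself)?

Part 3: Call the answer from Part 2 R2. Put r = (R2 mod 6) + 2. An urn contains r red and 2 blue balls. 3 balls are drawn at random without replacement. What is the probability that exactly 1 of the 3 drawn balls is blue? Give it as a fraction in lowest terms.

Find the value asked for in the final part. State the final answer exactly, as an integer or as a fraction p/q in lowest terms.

15/28

Part 1: cross terms: (-33*-34 - 9*-40)=1482, (9*-10 - 25*-34)=760, (25*-5 - -29*-10)=-415, (-29*-14 - -37*-5)=221, (-37*-20 - -30*-14)=320, (-30*-40 - -33*-20)=540; twice the area = |2908| = 2908; area = 1454; boundary points = 6 + 8 + 1 + 1 + 1 + 1 = 18; strictly interior points = area - boundary/2 + 1 = 1446; answer 1446
Part 2: R1 = 1446; c = 23737; 23737 = 7 * 3391; sigma = (1 + 7) * (1 + 3391) = 8 * 3392 = 27136; answer 27136
Part 3: R2 = 27136; r = 6; total draws C(8,3) = 56; favorable C(2,1)*C(6,2) = 30; P = 15/28; answer 15/28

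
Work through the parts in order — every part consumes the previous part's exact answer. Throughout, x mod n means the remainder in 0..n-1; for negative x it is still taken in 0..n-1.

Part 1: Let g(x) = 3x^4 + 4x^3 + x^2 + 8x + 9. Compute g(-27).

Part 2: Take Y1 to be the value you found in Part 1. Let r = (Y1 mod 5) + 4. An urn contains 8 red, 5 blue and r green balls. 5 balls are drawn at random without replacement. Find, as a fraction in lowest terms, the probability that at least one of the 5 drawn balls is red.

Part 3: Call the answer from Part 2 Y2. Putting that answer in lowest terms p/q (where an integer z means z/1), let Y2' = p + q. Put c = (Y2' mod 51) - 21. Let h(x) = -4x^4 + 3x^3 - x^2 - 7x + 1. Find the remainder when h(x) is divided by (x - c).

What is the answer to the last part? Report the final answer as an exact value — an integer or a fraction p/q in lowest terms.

Part 1: 3*(-27)^4 + 4*(-27)^3 + 1*(-27)^2 + 8*(-27)^1 + 9 = (1594323) + (-78732) + (729) + (-216) + (9) = 1516113; answer 1516113
Part 2: Y1 = 1516113; r = 7; total draws C(20,5) = 15504; complement C(12,5) = 792; favorable 15504 - 792 = 14712; P = 613/646; answer 613/646
Part 3: Y2 = 613/646; threaded value p + q = 1259; c = 14; remainder = value at the root: -4*(14)^4 + 3*(14)^3 - 1*(14)^2 - 7*(14)^1 + 1 = (-153664) + (8232) + (-196) + (-98) + (1) = -145725; answer -145725

-145725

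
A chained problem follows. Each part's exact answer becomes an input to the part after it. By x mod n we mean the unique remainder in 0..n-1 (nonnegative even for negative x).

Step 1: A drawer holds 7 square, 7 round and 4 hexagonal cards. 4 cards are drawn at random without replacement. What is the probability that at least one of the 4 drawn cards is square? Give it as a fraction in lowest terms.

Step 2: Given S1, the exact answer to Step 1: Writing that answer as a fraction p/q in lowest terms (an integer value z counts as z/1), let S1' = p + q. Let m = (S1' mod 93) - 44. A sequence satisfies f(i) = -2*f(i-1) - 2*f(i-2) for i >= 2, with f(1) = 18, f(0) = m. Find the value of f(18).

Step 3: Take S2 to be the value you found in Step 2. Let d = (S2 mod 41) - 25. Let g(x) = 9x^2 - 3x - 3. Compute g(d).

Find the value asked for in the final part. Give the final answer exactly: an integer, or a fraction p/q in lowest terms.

1803

Step 1: total draws C(18,4) = 3060; complement C(11,4) = 330; favorable 3060 - 330 = 2730; P = 91/102; answer 91/102
Step 2: S1 = 91/102; threaded value p + q = 193; m = -37; f(2) = -2*(18) - 2*(-37) = 38; iterating: f(2)=38, f(3)=-112, f(4)=148, f(5)=-72, f(6)=-152, f(7)=448, f(8)=-592, f(9)=288, f(10)=608, f(11)=-1792, f(12)=2368, f(13)=-1152, f(14)=-2432, f(15)=7168, f(16)=-9472, f(17)=4608, f(18)=9728; answer 9728
Step 3: S2 = 9728; d = -14; 9*(-14)^2 - 3*(-14)^1 - 3 = (1764) + (42) + (-3) = 1803; answer 1803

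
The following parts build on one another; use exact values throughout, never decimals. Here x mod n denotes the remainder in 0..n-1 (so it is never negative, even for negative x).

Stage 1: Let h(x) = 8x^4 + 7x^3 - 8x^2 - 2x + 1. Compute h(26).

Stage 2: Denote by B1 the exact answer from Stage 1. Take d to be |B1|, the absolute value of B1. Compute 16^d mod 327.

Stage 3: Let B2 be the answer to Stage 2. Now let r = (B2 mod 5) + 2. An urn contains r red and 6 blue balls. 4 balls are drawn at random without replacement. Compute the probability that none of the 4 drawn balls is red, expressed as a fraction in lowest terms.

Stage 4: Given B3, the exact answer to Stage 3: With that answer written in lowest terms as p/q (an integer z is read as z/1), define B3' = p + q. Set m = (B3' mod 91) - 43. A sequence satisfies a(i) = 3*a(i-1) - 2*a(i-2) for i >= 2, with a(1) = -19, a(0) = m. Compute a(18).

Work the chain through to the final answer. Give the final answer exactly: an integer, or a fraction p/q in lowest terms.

Stage 1: 8*(26)^4 + 7*(26)^3 - 8*(26)^2 - 2*(26)^1 + 1 = (3655808) + (123032) + (-5408) + (-52) + (1) = 3773381; answer 3773381
Stage 2: B1 = 3773381; d = 3773381; squarings mod 327: 16^1=16, 16^2=256, 16^4=136, 16^8=184, 16^16=175, 16^32=214, 16^64=16, 16^128=256, 16^256=136, 16^512=184, 16^1024=175, 16^2048=214, 16^4096=16, 16^8192=256, 16^16384=136, 16^32768=184, 16^65536=175, 16^131072=214, 16^262144=16, 16^524288=256, 16^1048576=136, 16^2097152=184; 16^3773381 = 16^1 * 16^4 * 16^64 * 16^128 * 16^256 * 16^512 * 16^4096 * 16^32768 * 16^65536 * 16^524288 * 16^1048576 * 16^2097152 = 214 (mod 327); answer 214
Stage 3: B2 = 214; r = 6; total draws C(12,4) = 495; favorable C(6,4) = 15; P = 1/33; answer 1/33
Stage 4: B3 = 1/33; threaded value p + q = 34; m = -9; a(2) = 3*(-19) - 2*(-9) = -39; iterating: a(2)=-39, a(3)=-79, a(4)=-159, a(5)=-319, a(6)=-639, a(7)=-1279, a(8)=-2559, a(9)=-5119, a(10)=-10239, a(11)=-20479, a(12)=-40959, a(13)=-81919, a(14)=-163839, a(15)=-327679, a(16)=-655359, a(17)=-1310719, a(18)=-2621439; answer -2621439

-2621439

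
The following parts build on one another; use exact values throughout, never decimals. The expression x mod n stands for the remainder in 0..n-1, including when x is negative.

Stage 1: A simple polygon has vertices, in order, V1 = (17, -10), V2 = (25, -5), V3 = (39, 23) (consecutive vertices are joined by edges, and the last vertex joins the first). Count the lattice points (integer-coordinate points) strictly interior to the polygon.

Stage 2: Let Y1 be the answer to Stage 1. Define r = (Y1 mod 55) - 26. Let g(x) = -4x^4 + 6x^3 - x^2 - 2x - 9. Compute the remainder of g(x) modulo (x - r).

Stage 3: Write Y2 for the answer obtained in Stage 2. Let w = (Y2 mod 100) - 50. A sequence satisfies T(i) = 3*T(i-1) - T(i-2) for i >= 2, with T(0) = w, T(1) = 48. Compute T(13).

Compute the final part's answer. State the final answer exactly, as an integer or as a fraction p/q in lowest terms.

Stage 1: cross terms: (17*-5 - 25*-10)=165, (25*23 - 39*-5)=770, (39*-10 - 17*23)=-781; twice the area = |154| = 154; area = 77; boundary points = 1 + 14 + 11 = 26; strictly interior points = area - boundary/2 + 1 = 65; answer 65
Stage 2: Y1 = 65; r = -16; remainder = value at the root: -4*(-16)^4 + 6*(-16)^3 - 1*(-16)^2 - 2*(-16)^1 - 9 = (-262144) + (-24576) + (-256) + (32) + (-9) = -286953; answer -286953
Stage 3: Y2 = -286953; w = -3; T(2) = 3*(48) - 1*(-3) = 147; iterating: T(2)=147, T(3)=393, T(4)=1032, T(5)=2703, T(6)=7077, T(7)=18528, T(8)=48507, T(9)=126993, T(10)=332472, T(11)=870423, T(12)=2278797, T(13)=5965968; answer 5965968

5965968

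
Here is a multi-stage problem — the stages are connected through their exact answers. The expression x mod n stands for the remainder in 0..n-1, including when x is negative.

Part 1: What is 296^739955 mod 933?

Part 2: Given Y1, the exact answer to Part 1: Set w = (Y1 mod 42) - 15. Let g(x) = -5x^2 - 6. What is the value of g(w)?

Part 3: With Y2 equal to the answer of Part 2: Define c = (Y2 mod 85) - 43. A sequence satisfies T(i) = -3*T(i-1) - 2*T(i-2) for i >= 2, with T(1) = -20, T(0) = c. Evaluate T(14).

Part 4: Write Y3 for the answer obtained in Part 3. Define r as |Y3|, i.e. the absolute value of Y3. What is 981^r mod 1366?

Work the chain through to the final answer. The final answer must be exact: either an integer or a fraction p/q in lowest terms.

Part 1: squarings mod 933: 296^1=296, 296^2=847, 296^4=865, 296^8=892, 296^16=748, 296^32=637, 296^64=847, 296^128=865, 296^256=892, 296^512=748, 296^1024=637, 296^2048=847, 296^4096=865, 296^8192=892, 296^16384=748, 296^32768=637, 296^65536=847, 296^131072=865, 296^262144=892, 296^524288=748; 296^739955 = 296^1 * 296^2 * 296^16 * 296^32 * 296^64 * 296^512 * 296^2048 * 296^16384 * 296^65536 * 296^131072 * 296^524288 = 185 (mod 933); answer 185
Part 2: Y1 = 185; w = 2; -5*(2)^2 - 6 = (-20) + (-6) = -26; answer -26
Part 3: Y2 = -26; c = 16; T(2) = -3*(-20) - 2*(16) = 28; iterating: T(2)=28, T(3)=-44, T(4)=76, T(5)=-140, T(6)=268, T(7)=-524, T(8)=1036, T(9)=-2060, T(10)=4108, T(11)=-8204, T(12)=16396, T(13)=-32780, T(14)=65548; answer 65548
Part 4: Y3 = 65548; r = 65548; squarings mod 1366: 981^1=981, 981^2=697, 981^4=879, 981^8=851, 981^16=221, 981^32=1031, 981^64=213, 981^128=291, 981^256=1355, 981^512=121, 981^1024=981, 981^2048=697, 981^4096=879, 981^8192=851, 981^16384=221, 981^32768=1031, 981^65536=213; 981^65548 = 981^4 * 981^8 * 981^65536 = 1303 (mod 1366); answer 1303

1303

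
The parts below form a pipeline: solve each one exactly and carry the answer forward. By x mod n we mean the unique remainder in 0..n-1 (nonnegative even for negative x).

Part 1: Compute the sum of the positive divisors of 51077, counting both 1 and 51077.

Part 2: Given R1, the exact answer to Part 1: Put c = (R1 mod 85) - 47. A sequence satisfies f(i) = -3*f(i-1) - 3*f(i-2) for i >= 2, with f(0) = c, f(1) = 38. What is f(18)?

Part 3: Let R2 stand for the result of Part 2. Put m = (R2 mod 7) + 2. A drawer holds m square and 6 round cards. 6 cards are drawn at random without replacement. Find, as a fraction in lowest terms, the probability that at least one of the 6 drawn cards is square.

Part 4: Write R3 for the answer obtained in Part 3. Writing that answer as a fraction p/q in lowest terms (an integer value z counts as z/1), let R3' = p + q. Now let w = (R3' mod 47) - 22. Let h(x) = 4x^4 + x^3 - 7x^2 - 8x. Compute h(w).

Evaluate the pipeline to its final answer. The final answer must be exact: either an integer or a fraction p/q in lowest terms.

Part 1: 51077 = 13 * 3929; sigma = (1 + 13) * (1 + 3929) = 14 * 3930 = 55020; answer 55020
Part 2: R1 = 55020; c = -22; f(2) = -3*(38) - 3*(-22) = -48; iterating: f(2)=-48, f(3)=30, f(4)=54, f(5)=-252, f(6)=594, f(7)=-1026, f(8)=1296, f(9)=-810, f(10)=-1458, f(11)=6804, f(12)=-16038, f(13)=27702, f(14)=-34992, f(15)=21870, f(16)=39366, f(17)=-183708, f(18)=433026; answer 433026
Part 3: R2 = 433026; m = 8; total draws C(14,6) = 3003; complement C(6,6) = 1; favorable 3003 - 1 = 3002; P = 3002/3003; answer 3002/3003
Part 4: R3 = 3002/3003; threaded value p + q = 6005; w = 14; 4*(14)^4 + 1*(14)^3 - 7*(14)^2 - 8*(14)^1 = (153664) + (2744) + (-1372) + (-112) = 154924; answer 154924

154924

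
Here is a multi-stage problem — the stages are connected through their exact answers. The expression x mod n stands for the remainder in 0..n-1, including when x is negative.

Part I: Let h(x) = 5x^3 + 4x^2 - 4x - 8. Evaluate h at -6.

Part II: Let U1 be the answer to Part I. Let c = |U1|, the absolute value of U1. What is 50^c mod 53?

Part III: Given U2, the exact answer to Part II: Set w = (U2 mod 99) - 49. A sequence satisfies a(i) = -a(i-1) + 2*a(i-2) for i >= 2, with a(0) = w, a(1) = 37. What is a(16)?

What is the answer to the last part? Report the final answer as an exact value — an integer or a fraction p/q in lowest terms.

-873803

Part I: 5*(-6)^3 + 4*(-6)^2 - 4*(-6)^1 - 8 = (-1080) + (144) + (24) + (-8) = -920; answer -920
Part II: U1 = -920; c = 920; squarings mod 53: 50^1=50, 50^2=9, 50^4=28, 50^8=42, 50^16=15, 50^32=13, 50^64=10, 50^128=47, 50^256=36, 50^512=24; 50^920 = 50^8 * 50^16 * 50^128 * 50^256 * 50^512 = 46 (mod 53); answer 46
Part III: U2 = 46; w = -3; a(2) = -1*(37) + 2*(-3) = -43; iterating: a(2)=-43, a(3)=117, a(4)=-203, a(5)=437, a(6)=-843, a(7)=1717, a(8)=-3403, a(9)=6837, a(10)=-13643, a(11)=27317, a(12)=-54603, a(13)=109237, a(14)=-218443, a(15)=436917, a(16)=-873803; answer -873803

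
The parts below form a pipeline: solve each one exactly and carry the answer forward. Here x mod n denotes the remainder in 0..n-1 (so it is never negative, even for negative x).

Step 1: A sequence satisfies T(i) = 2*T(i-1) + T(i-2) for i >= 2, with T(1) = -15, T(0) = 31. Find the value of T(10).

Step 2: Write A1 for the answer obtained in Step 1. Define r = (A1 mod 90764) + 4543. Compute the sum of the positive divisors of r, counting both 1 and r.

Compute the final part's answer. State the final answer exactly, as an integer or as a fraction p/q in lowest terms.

157808

Step 1: T(2) = 2*(-15) + 1*(31) = 1; iterating: T(2)=1, T(3)=-13, T(4)=-25, T(5)=-63, T(6)=-151, T(7)=-365, T(8)=-881, T(9)=-2127, T(10)=-5135; answer -5135
Step 2: A1 = -5135; r = 90172; 90172 = 2^2 * 22543; sigma = (1 + 2 + 4) * (1 + 22543) = 7 * 22544 = 157808; answer 157808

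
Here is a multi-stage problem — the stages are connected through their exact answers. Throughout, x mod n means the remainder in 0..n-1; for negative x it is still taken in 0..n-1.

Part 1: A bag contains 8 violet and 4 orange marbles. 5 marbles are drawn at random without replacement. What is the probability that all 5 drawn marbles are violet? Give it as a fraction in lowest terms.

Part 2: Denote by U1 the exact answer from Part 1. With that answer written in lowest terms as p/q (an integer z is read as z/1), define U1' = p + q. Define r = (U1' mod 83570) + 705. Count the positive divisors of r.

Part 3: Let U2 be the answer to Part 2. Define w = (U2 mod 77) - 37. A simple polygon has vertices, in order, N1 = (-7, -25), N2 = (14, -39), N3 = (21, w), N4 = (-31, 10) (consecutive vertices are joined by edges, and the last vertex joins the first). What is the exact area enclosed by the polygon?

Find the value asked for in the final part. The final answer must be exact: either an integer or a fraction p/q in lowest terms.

Part 1: total draws C(12,5) = 792; favorable C(8,5) = 56; P = 7/99; answer 7/99
Part 2: U1 = 7/99; threaded value p + q = 106; r = 811; 811 is prime, so its only divisors are 1 and 811; count = 2; answer 2
Part 3: U2 = 2; w = -35; cross terms: (-7*-39 - 14*-25)=623, (14*-35 - 21*-39)=329, (21*10 - -31*-35)=-875, (-31*-25 - -7*10)=845; twice the area = |922| = 922; area = 461; answer 461

461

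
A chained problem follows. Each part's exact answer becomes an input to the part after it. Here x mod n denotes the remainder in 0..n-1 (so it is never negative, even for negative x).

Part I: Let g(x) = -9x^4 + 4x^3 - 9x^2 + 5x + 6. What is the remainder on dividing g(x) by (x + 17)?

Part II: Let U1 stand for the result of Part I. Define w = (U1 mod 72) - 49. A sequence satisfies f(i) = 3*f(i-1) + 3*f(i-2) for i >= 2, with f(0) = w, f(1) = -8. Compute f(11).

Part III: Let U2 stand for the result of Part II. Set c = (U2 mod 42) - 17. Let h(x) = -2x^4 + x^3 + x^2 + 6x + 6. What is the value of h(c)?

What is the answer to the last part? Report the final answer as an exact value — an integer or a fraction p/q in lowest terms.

-54672

Part I: remainder = value at the root: -9*(-17)^4 + 4*(-17)^3 - 9*(-17)^2 + 5*(-17)^1 + 6 = (-751689) + (-19652) + (-2601) + (-85) + (6) = -774021; answer -774021
Part II: U1 = -774021; w = 2; f(2) = 3*(-8) + 3*(2) = -18; iterating: f(2)=-18, f(3)=-78, f(4)=-288, f(5)=-1098, f(6)=-4158, f(7)=-15768, f(8)=-59778, f(9)=-226638, f(10)=-859248, f(11)=-3257658; answer -3257658
Part III: U2 = -3257658; c = 13; -2*(13)^4 + 1*(13)^3 + 1*(13)^2 + 6*(13)^1 + 6 = (-57122) + (2197) + (169) + (78) + (6) = -54672; answer -54672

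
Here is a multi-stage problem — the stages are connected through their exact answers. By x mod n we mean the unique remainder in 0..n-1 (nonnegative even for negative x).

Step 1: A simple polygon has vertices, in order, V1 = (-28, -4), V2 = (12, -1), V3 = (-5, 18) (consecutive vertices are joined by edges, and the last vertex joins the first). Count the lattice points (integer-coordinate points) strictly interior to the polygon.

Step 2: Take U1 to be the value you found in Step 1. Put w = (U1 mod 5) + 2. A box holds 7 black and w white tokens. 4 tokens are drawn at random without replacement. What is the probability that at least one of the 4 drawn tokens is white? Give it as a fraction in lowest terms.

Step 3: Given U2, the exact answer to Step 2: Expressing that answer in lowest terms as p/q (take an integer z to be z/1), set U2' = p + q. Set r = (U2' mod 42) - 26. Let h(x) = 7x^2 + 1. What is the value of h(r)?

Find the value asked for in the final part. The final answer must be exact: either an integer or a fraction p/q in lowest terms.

176

Step 1: cross terms: (-28*-1 - 12*-4)=76, (12*18 - -5*-1)=211, (-5*-4 - -28*18)=524; twice the area = |811| = 811; area = 811/2; boundary points = 1 + 1 + 1 = 3; strictly interior points = area - boundary/2 + 1 = 405; answer 405
Step 2: U1 = 405; w = 2; total draws C(9,4) = 126; complement C(7,4) = 35; favorable 126 - 35 = 91; P = 13/18; answer 13/18
Step 3: U2 = 13/18; threaded value p + q = 31; r = 5; 7*(5)^2 + 1 = (175) + (1) = 176; answer 176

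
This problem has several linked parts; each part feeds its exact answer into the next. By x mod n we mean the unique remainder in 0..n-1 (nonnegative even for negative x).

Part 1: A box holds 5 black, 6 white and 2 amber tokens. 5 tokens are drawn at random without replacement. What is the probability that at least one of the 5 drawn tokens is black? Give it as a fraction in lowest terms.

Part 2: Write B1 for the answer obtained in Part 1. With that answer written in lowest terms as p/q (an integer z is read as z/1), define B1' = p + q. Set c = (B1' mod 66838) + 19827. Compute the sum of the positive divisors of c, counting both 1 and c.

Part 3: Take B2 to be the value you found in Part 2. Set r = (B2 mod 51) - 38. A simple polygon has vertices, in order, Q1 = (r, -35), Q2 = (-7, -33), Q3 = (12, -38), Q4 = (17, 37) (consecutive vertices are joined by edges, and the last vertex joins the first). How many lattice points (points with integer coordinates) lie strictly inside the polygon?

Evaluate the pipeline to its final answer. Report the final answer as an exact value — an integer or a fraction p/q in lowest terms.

836

Part 1: total draws C(13,5) = 1287; complement C(8,5) = 56; favorable 1287 - 56 = 1231; P = 1231/1287; answer 1231/1287
Part 2: B1 = 1231/1287; threaded value p + q = 2518; c = 22345; 22345 = 5 * 41 * 109; sigma = (1 + 5) * (1 + 41) * (1 + 109) = 6 * 42 * 110 = 27720; answer 27720
Part 3: B2 = 27720; r = -11; cross terms: (-11*-33 - -7*-35)=118, (-7*-38 - 12*-33)=662, (12*37 - 17*-38)=1090, (17*-35 - -11*37)=-188; twice the area = |1682| = 1682; area = 841; boundary points = 2 + 1 + 5 + 4 = 12; strictly interior points = area - boundary/2 + 1 = 836; answer 836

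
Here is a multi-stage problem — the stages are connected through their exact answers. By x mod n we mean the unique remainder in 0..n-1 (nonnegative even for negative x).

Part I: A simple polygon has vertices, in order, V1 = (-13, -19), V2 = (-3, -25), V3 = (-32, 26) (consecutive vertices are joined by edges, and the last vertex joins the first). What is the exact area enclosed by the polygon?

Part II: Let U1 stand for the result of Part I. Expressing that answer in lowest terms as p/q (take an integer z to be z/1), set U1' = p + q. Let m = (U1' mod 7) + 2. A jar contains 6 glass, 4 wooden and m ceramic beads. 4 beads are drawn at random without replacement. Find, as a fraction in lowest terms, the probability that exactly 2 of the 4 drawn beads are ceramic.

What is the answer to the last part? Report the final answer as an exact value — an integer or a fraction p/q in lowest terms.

27/143

Part I: cross terms: (-13*-25 - -3*-19)=268, (-3*26 - -32*-25)=-878, (-32*-19 - -13*26)=946; twice the area = |336| = 336; area = 168; answer 168
Part II: U1 = 168; threaded value p + q = 169; m = 3; total draws C(13,4) = 715; favorable C(3,2)*C(10,2) = 135; P = 27/143; answer 27/143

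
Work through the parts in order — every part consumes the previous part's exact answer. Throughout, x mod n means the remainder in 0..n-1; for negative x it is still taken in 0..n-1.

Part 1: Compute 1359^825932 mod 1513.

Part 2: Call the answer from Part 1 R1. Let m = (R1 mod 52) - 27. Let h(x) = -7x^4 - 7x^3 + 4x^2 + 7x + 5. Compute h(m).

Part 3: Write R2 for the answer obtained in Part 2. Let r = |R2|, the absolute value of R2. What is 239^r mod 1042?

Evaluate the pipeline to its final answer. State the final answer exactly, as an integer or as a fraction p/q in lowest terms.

257

Part 1: squarings mod 1513: 1359^1=1359, 1359^2=1021, 1359^4=1497, 1359^8=256, 1359^16=477, 1359^32=579, 1359^64=868, 1359^128=1463, 1359^256=987, 1359^512=1310, 1359^1024=358, 1359^2048=1072, 1359^4096=817, 1359^8192=256, 1359^16384=477, 1359^32768=579, 1359^65536=868, 1359^131072=1463, 1359^262144=987, 1359^524288=1310; 1359^825932 = 1359^4 * 1359^8 * 1359^64 * 1359^512 * 1359^2048 * 1359^4096 * 1359^32768 * 1359^262144 * 1359^524288 = 545 (mod 1513); answer 545
Part 2: R1 = 545; m = -2; -7*(-2)^4 - 7*(-2)^3 + 4*(-2)^2 + 7*(-2)^1 + 5 = (-112) + (56) + (16) + (-14) + (5) = -49; answer -49
Part 3: R2 = -49; r = 49; squarings mod 1042: 239^1=239, 239^2=853, 239^4=293, 239^8=405, 239^16=431, 239^32=285; 239^49 = 239^1 * 239^16 * 239^32 = 257 (mod 1042); answer 257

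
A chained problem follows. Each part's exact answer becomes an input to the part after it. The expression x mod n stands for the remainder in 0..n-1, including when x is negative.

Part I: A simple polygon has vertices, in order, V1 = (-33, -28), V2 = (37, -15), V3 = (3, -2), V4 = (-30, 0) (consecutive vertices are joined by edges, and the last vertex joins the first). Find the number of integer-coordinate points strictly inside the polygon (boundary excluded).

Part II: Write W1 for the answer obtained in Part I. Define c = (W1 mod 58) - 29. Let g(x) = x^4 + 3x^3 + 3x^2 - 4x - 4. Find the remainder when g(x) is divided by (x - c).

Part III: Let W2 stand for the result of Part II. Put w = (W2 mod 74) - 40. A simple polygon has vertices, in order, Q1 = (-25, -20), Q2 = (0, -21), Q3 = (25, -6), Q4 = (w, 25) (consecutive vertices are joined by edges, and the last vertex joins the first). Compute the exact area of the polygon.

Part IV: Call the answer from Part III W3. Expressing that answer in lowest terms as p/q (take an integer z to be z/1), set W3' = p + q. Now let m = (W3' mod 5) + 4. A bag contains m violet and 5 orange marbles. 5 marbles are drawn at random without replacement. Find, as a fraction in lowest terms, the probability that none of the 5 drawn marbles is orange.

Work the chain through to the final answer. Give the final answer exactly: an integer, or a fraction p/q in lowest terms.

Part I: cross terms: (-33*-15 - 37*-28)=1531, (37*-2 - 3*-15)=-29, (3*0 - -30*-2)=-60, (-30*-28 - -33*0)=840; twice the area = |2282| = 2282; area = 1141; boundary points = 1 + 1 + 1 + 1 = 4; strictly interior points = area - boundary/2 + 1 = 1140; answer 1140
Part II: W1 = 1140; c = 9; remainder = value at the root: 1*(9)^4 + 3*(9)^3 + 3*(9)^2 - 4*(9)^1 - 4 = (6561) + (2187) + (243) + (-36) + (-4) = 8951; answer 8951
Part III: W2 = 8951; w = 31; cross terms: (-25*-21 - 0*-20)=525, (0*-6 - 25*-21)=525, (25*25 - 31*-6)=811, (31*-20 - -25*25)=5; twice the area = |1866| = 1866; area = 933; answer 933
Part IV: W3 = 933; threaded value p + q = 934; m = 8; total draws C(13,5) = 1287; favorable C(8,5) = 56; P = 56/1287; answer 56/1287

56/1287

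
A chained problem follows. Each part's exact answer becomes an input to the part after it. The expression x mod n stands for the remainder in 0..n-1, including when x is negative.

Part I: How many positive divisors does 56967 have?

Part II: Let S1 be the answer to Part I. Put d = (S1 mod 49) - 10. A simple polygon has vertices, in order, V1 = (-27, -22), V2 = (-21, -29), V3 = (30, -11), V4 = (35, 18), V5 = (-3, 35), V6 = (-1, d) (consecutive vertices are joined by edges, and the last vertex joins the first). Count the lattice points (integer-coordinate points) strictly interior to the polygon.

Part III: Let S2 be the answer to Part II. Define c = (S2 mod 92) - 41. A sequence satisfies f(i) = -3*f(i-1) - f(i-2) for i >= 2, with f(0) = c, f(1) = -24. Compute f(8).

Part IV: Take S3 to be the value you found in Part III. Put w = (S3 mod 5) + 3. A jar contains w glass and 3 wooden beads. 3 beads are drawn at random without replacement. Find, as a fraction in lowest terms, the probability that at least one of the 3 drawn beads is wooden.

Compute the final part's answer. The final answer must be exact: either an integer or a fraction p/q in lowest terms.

Part I: 56967 = 3 * 17 * 1117; number of divisors = (1+1) * (1+1) * (1+1) = 8; answer 8
Part II: S1 = 8; d = -2; cross terms: (-27*-29 - -21*-22)=321, (-21*-11 - 30*-29)=1101, (30*18 - 35*-11)=925, (35*35 - -3*18)=1279, (-3*-2 - -1*35)=41, (-1*-22 - -27*-2)=-32; twice the area = |3635| = 3635; area = 3635/2; boundary points = 1 + 3 + 1 + 1 + 1 + 2 = 9; strictly interior points = area - boundary/2 + 1 = 1814; answer 1814
Part III: S2 = 1814; c = 25; f(2) = -3*(-24) - 1*(25) = 47; iterating: f(2)=47, f(3)=-117, f(4)=304, f(5)=-795, f(6)=2081, f(7)=-5448, f(8)=14263; answer 14263
Part IV: S3 = 14263; w = 6; total draws C(9,3) = 84; complement C(6,3) = 20; favorable 84 - 20 = 64; P = 16/21; answer 16/21

16/21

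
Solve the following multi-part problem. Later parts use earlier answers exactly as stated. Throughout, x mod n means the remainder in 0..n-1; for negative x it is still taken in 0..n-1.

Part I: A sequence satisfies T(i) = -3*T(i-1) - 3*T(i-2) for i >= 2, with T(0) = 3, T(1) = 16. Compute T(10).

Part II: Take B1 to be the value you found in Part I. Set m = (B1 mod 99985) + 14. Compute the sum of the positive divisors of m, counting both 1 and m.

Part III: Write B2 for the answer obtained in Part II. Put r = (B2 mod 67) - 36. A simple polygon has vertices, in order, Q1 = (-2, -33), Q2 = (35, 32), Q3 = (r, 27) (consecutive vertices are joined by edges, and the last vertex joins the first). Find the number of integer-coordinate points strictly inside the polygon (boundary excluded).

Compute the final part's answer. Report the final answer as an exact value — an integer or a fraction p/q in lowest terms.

522

Part I: T(2) = -3*(16) - 3*(3) = -57; iterating: T(2)=-57, T(3)=123, T(4)=-198, T(5)=225, T(6)=-81, T(7)=-432, T(8)=1539, T(9)=-3321, T(10)=5346; answer 5346
Part II: B1 = 5346; m = 5360; 5360 = 2^4 * 5 * 67; sigma = (1 + 2 + 4 + 8 + 16) * (1 + 5) * (1 + 67) = 31 * 6 * 68 = 12648; answer 12648
Part III: B2 = 12648; r = 16; cross terms: (-2*32 - 35*-33)=1091, (35*27 - 16*32)=433, (16*-33 - -2*27)=-474; twice the area = |1050| = 1050; area = 525; boundary points = 1 + 1 + 6 = 8; strictly interior points = area - boundary/2 + 1 = 522; answer 522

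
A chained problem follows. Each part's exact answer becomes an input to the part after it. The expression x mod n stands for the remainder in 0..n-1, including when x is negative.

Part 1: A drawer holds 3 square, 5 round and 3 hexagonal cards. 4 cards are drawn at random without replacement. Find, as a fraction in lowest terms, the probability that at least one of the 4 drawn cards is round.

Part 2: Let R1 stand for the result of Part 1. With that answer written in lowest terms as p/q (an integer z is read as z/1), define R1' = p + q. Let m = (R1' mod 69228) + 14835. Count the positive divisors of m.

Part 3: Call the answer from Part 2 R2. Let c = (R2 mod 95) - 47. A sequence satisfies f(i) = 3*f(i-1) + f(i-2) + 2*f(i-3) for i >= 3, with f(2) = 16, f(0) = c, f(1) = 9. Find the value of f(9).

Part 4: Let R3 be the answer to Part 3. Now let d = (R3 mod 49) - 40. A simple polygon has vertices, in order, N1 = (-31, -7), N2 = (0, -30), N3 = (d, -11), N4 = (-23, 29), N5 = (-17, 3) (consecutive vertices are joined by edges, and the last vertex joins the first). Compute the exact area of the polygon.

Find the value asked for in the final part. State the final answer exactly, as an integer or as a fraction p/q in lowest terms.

Part 1: total draws C(11,4) = 330; complement C(6,4) = 15; favorable 330 - 15 = 315; P = 21/22; answer 21/22
Part 2: R1 = 21/22; threaded value p + q = 43; m = 14878; 14878 = 2 * 43 * 173; number of divisors = (1+1) * (1+1) * (1+1) = 8; answer 8
Part 3: R2 = 8; c = -39; f(3) = 3*(16) + 1*(9) + 2*(-39) = -21; iterating: f(3)=-21, f(4)=-29, f(5)=-76, f(6)=-299, f(7)=-1031, f(8)=-3544, f(9)=-12261; answer -12261
Part 4: R3 = -12261; d = -2; cross terms: (-31*-30 - 0*-7)=930, (0*-11 - -2*-30)=-60, (-2*29 - -23*-11)=-311, (-23*3 - -17*29)=424, (-17*-7 - -31*3)=212; twice the area = |1195| = 1195; area = 1195/2; answer 1195/2

1195/2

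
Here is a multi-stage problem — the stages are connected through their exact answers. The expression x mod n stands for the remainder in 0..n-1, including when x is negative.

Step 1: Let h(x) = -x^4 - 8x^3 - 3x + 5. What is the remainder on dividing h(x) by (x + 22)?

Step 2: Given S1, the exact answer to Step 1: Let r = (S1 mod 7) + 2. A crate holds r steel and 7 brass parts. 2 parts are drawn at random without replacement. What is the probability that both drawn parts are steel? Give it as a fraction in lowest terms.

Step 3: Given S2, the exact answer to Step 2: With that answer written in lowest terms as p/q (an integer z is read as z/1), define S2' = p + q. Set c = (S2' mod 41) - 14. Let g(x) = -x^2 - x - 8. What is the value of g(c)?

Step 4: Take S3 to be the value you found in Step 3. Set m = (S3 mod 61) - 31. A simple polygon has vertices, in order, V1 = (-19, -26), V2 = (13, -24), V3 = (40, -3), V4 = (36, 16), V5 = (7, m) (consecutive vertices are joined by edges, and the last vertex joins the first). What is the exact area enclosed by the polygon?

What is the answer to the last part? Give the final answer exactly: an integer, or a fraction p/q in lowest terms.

Step 1: remainder = value at the root: -1*(-22)^4 - 8*(-22)^3 - 3*(-22)^1 + 5 = (-234256) + (85184) + (66) + (5) = -149001; answer -149001
Step 2: S1 = -149001; r = 3; total draws C(10,2) = 45; favorable C(3,2) = 3; P = 1/15; answer 1/15
Step 3: S2 = 1/15; threaded value p + q = 16; c = 2; -1*(2)^2 - 1*(2)^1 - 8 = (-4) + (-2) + (-8) = -14; answer -14
Step 4: S3 = -14; m = 16; cross terms: (-19*-24 - 13*-26)=794, (13*-3 - 40*-24)=921, (40*16 - 36*-3)=748, (36*16 - 7*16)=464, (7*-26 - -19*16)=122; twice the area = |3049| = 3049; area = 3049/2; answer 3049/2

3049/2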